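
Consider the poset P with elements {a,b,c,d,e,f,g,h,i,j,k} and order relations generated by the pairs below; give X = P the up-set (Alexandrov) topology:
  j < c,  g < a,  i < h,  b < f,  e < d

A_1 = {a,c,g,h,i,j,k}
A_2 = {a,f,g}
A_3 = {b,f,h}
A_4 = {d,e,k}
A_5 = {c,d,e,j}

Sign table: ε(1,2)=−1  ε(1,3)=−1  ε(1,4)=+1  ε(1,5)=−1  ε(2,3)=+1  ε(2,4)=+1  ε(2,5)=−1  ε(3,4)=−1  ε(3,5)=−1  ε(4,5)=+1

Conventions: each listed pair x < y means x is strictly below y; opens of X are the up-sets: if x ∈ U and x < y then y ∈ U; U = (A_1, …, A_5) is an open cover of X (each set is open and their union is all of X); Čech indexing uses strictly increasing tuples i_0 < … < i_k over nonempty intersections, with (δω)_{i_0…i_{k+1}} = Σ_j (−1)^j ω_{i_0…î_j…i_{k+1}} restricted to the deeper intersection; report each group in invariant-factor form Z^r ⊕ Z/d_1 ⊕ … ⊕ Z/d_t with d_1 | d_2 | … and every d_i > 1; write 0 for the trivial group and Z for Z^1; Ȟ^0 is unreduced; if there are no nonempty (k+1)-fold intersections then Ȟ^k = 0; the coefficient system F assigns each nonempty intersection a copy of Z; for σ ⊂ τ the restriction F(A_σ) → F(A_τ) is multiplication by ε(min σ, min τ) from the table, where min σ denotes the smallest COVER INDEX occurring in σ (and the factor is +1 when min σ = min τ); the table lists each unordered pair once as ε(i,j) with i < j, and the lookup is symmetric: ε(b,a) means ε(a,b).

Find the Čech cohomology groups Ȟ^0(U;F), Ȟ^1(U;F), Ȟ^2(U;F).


Ȟ^0 ≅ 0; Ȟ^1 ≅ Z ⊕ Z/2; Ȟ^2 ≅ 0

nerve of the cover:
  A12={a,g} A13={h} A14={k} A15={c,j} A23={f} A45={d,e}
C dims 5,6; δ0: rk 5, SNF 1^4·2
Ȟ^0 = (5 − 5) − 0 = 0, so Ȟ^0 ≅ 0
Ȟ^1 = (6 − 0) − 5 = 1 plus torsion [2], so Ȟ^1 ≅ Z ⊕ Z/2
Ȟ^2 = (0 − 0) − 0 = 0, so Ȟ^2 ≅ 0


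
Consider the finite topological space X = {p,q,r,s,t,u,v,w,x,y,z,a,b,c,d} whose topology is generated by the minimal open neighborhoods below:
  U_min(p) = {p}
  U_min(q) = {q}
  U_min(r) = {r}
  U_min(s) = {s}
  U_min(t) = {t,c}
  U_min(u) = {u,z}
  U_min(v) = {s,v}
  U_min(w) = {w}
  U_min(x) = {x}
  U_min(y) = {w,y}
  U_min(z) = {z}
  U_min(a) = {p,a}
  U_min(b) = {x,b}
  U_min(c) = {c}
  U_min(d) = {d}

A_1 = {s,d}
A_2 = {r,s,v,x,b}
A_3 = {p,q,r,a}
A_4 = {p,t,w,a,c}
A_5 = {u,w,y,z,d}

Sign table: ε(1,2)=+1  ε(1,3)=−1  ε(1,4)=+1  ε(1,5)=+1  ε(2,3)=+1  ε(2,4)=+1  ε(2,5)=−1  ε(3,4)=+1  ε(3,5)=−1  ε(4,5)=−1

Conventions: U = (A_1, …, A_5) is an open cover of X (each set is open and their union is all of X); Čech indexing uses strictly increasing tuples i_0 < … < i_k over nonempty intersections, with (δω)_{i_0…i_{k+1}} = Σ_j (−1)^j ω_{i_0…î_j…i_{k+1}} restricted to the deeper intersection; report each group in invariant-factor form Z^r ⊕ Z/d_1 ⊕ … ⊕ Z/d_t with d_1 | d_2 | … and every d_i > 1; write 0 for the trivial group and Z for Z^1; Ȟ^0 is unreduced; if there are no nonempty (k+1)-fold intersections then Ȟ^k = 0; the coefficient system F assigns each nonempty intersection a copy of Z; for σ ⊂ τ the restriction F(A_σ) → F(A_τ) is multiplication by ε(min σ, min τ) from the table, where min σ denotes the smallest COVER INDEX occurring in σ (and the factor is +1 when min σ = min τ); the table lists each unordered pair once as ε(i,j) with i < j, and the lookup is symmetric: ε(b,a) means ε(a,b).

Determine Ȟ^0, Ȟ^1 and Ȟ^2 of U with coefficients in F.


nonempty intersections:
  A12={s} A15={d} A23={r} A34={p,a} A45={w}
C dims 5,5; δ0: rk 5, SNF 1^4·2
Ȟ^0: (5−5)−0=0 ⇒ 0
Ȟ^1: (5−0)−5=0 plus torsion [2] ⇒ Z/2
Ȟ^2: (0−0)−0=0 ⇒ 0

Ȟ^0 = 0,  Ȟ^1 = Z/2,  Ȟ^2 = 0


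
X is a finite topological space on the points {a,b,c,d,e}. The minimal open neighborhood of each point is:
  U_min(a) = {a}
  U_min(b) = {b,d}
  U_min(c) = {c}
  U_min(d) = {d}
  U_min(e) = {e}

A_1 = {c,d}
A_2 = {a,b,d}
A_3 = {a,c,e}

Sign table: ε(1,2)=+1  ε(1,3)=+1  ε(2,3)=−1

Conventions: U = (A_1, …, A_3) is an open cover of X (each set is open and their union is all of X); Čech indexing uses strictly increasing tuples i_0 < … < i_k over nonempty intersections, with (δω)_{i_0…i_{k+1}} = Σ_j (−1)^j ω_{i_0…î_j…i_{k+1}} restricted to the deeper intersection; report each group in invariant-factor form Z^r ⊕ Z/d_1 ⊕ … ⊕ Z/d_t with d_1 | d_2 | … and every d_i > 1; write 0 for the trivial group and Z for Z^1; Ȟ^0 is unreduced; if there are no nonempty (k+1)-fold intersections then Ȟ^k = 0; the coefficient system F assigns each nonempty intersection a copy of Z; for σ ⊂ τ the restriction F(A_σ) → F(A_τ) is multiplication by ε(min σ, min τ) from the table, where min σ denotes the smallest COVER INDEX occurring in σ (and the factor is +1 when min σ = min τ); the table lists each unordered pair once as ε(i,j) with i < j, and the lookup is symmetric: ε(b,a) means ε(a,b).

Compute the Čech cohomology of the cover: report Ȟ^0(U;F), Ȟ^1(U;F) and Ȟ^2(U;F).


nonempty intersections:
  A12={d} A13={c} A23={a}
C dims 3,3; δ0: rk 3, SNF 1^2·2
Ȟ^0: (3−3)−0=0 ⇒ 0
Ȟ^1: (3−0)−3=0 plus torsion [2] ⇒ Z/2
Ȟ^2: (0−0)−0=0 ⇒ 0

Ȟ^0(U;F) ≅ 0, Ȟ^1(U;F) ≅ Z/2, Ȟ^2(U;F) ≅ 0


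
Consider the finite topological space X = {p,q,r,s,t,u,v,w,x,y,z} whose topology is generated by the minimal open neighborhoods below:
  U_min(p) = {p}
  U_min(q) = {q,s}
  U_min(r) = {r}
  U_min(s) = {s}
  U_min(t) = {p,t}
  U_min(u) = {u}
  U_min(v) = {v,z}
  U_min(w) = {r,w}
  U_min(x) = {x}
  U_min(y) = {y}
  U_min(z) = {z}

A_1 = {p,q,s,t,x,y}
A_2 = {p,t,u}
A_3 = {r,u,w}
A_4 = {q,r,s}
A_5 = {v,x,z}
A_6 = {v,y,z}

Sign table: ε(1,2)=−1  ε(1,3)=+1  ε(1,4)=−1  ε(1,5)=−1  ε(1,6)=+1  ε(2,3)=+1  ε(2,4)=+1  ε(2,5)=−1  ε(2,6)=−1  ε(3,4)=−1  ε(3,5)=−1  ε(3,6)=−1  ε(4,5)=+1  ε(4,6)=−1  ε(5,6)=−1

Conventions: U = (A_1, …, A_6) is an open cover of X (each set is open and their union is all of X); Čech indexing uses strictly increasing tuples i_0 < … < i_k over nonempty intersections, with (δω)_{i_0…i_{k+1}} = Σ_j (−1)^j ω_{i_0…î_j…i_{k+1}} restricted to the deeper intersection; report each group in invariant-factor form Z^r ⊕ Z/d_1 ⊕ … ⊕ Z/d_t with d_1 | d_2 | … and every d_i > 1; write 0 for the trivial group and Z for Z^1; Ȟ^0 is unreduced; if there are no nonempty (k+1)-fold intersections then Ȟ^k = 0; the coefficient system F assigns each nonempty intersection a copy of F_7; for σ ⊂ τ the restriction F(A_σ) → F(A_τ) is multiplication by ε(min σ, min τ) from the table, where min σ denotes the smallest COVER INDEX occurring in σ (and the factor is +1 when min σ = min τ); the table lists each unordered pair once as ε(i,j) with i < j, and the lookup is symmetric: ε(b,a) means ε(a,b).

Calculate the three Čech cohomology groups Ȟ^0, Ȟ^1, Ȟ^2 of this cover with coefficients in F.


nerve simplices:
  A12={p,t} A14={q,s} A15={x} A16={y} A23={u} A34={r} A56={v,z}
C dims 6,7; δ0: rk_F7 6
degree 0: 6−6−0 = 0 → Ȟ^0 ≅ 0
degree 1: 7−0−6 = 1 → Ȟ^1 ≅ Z/7
degree 2: 0−0−0 = 0 → Ȟ^2 ≅ 0

Ȟ^0 ≅ 0, Ȟ^1 ≅ Z/7 and Ȟ^2 ≅ 0


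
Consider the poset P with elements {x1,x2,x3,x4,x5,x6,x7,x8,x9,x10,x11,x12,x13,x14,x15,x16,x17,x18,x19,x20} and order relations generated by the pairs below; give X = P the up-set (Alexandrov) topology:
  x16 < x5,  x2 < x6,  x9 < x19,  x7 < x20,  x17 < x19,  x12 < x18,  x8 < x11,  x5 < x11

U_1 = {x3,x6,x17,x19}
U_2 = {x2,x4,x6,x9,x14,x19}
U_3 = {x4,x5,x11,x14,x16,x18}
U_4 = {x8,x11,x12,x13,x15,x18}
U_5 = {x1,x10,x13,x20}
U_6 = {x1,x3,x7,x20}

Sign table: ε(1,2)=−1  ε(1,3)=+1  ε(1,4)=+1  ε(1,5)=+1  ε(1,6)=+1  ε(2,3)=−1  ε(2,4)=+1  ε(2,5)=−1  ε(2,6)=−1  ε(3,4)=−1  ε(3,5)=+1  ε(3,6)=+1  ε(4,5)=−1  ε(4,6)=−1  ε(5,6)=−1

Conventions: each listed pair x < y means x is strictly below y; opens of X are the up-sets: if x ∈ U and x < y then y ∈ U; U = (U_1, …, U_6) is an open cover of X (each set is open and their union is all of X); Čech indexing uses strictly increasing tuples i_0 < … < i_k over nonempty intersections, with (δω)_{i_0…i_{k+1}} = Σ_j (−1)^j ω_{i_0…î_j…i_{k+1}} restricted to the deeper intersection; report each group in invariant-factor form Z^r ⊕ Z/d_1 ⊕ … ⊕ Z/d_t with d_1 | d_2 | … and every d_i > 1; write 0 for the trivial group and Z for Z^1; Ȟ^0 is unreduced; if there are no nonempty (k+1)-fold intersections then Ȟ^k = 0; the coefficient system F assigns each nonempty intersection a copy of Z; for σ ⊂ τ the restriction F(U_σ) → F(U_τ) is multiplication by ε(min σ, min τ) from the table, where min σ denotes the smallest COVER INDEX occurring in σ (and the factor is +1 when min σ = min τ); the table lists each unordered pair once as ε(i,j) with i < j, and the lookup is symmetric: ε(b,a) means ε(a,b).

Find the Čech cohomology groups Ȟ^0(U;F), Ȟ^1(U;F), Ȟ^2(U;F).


nerve of the cover:
  U12={x6,x19} U16={x3} U23={x4,x14} U34={x11,x18} U45={x13} U56={x1,x20}
C dims 6,6; δ0: rk 6, SNF 1^5·2
Ȟ^0 = (6 − 6) − 0 = 0, so Ȟ^0 ≅ 0
Ȟ^1 = (6 − 0) − 6 = 0 plus torsion [2], so Ȟ^1 ≅ Z/2
Ȟ^2 = (0 − 0) − 0 = 0, so Ȟ^2 ≅ 0

Ȟ^0 = 0, Ȟ^1 = Z/2 and Ȟ^2 = 0


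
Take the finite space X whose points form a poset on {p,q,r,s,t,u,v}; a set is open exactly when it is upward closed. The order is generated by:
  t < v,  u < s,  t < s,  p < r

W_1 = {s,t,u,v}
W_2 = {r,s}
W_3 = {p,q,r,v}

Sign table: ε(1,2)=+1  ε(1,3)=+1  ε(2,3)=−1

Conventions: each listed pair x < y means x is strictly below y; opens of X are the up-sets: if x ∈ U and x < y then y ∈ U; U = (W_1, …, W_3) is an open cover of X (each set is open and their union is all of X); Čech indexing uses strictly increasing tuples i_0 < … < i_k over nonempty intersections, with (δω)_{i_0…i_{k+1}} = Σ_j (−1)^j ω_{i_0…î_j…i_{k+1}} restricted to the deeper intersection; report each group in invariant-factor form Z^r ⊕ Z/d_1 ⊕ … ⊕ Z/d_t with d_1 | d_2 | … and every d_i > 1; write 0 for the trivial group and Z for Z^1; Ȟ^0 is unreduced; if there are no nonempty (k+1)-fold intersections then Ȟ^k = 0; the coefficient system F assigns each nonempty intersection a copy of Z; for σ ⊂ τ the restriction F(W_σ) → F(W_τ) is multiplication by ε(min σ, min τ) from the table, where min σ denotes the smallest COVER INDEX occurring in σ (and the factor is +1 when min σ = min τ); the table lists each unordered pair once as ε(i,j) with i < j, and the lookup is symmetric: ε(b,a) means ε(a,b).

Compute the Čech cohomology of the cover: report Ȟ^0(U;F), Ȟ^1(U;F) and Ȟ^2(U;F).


Ȟ^0(U;F) ≅ 0; Ȟ^1(U;F) ≅ Z/2; Ȟ^2(U;F) ≅ 0

nerve of the cover:
  W12={s} W13={v} W23={r}
C dims 3,3; δ0: rk 3, SNF 1^2·2
Ȟ^0 = (3 − 3) − 0 = 0, so Ȟ^0 ≅ 0
Ȟ^1 = (3 − 0) − 3 = 0 plus torsion [2], so Ȟ^1 ≅ Z/2
Ȟ^2 = (0 − 0) − 0 = 0, so Ȟ^2 ≅ 0


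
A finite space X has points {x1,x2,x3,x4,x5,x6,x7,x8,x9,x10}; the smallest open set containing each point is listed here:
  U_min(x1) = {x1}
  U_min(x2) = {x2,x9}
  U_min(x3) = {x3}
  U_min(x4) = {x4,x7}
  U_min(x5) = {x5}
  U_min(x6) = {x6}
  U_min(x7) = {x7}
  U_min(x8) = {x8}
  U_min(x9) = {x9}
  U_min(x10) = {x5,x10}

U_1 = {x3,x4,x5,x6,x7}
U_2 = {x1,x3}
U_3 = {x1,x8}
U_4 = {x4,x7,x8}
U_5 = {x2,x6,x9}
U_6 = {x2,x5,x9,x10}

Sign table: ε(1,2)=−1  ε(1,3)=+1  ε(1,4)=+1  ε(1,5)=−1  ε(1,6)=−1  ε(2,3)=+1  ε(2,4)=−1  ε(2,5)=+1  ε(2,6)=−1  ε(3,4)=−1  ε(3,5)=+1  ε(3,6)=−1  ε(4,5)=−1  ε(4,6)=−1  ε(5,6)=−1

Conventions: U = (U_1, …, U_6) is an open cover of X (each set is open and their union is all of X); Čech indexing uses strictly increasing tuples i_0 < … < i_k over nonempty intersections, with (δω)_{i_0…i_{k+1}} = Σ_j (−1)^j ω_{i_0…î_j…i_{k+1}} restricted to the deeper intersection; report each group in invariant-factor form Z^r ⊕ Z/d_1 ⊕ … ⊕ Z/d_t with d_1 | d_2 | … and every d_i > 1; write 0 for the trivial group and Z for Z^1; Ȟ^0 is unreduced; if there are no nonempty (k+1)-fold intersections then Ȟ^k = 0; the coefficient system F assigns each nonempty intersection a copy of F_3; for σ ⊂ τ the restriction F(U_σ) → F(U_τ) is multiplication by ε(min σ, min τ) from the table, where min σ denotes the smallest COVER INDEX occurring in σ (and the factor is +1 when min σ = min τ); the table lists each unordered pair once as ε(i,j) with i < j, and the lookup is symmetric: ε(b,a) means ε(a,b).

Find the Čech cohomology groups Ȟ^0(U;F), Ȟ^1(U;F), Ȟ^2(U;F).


Ȟ^0(U;F) ≅ 0, Ȟ^1(U;F) ≅ Z/3, Ȟ^2(U;F) ≅ 0

cover nerve:
  U12={x3} U14={x4,x7} U15={x6} U16={x5} U23={x1} U34={x8} U56={x2,x9}
C dims 6,7; δ0: rk_F3 6
Ȟ^0: (6−6)−0=0 ⇒ 0
Ȟ^1: (7−0)−6=1 ⇒ Z/3
Ȟ^2: (0−0)−0=0 ⇒ 0


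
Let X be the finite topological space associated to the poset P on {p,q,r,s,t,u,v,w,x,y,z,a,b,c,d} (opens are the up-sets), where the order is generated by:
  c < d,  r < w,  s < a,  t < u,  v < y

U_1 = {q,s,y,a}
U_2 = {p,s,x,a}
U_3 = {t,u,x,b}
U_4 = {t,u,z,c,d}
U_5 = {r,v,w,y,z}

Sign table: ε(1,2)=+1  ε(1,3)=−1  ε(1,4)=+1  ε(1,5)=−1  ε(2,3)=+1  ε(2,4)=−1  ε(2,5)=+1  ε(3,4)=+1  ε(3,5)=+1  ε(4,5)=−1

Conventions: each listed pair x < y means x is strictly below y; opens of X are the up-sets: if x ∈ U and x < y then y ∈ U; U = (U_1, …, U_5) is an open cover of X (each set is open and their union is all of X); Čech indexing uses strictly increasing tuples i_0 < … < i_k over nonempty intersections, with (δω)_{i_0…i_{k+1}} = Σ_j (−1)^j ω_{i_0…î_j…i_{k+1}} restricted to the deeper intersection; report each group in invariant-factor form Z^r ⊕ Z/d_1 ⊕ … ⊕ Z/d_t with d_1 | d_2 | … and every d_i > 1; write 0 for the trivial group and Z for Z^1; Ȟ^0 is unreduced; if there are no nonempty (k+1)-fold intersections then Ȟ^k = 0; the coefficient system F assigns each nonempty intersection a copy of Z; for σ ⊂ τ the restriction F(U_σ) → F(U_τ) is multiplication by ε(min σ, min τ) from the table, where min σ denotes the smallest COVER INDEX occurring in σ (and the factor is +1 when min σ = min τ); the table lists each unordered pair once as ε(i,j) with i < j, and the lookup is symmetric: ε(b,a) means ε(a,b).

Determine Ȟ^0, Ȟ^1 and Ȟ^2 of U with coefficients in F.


nerve simplices:
  U12={s,a} U15={y} U23={x} U34={t,u} U45={z}
C dims 5,5; δ0: rk 4, SNF 1^4
degree 0: 5−4−0 = 1 → Ȟ^0 ≅ Z
degree 1: 5−0−4 = 1 → Ȟ^1 ≅ Z
degree 2: 0−0−0 = 0 → Ȟ^2 ≅ 0

Ȟ^0(U;F) ≅ Z, Ȟ^1(U;F) ≅ Z, Ȟ^2(U;F) ≅ 0


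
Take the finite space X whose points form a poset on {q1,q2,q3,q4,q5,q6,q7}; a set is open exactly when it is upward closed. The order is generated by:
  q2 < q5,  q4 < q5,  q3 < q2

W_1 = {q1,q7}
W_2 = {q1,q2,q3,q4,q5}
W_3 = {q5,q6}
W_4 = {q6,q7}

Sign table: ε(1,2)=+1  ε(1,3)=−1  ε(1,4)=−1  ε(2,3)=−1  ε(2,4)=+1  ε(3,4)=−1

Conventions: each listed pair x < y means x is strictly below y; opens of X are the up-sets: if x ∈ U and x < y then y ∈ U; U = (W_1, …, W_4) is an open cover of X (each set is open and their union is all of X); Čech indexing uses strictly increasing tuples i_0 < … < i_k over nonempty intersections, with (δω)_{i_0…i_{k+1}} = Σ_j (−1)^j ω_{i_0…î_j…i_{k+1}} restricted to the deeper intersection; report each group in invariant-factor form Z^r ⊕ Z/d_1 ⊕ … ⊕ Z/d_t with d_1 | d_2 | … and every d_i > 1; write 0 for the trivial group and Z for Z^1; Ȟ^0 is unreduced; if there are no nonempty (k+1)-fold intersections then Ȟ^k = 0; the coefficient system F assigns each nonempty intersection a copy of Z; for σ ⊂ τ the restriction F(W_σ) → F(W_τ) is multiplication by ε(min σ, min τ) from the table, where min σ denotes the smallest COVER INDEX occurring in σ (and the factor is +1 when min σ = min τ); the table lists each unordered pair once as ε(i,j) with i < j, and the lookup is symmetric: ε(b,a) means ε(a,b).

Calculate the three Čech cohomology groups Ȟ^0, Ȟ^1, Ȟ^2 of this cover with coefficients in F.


intersection data:
  W12={q1} W14={q7} W23={q5} W34={q6}
C dims 4,4; δ0: rk 4, SNF 1^3·2
Ȟ^0 = (4 − 4) − 0 = 0, so Ȟ^0 ≅ 0
Ȟ^1 = (4 − 0) − 4 = 0 plus torsion [2], so Ȟ^1 ≅ Z/2
Ȟ^2 = (0 − 0) − 0 = 0, so Ȟ^2 ≅ 0

Ȟ^0 = 0,  Ȟ^1 = Z/2,  Ȟ^2 = 0


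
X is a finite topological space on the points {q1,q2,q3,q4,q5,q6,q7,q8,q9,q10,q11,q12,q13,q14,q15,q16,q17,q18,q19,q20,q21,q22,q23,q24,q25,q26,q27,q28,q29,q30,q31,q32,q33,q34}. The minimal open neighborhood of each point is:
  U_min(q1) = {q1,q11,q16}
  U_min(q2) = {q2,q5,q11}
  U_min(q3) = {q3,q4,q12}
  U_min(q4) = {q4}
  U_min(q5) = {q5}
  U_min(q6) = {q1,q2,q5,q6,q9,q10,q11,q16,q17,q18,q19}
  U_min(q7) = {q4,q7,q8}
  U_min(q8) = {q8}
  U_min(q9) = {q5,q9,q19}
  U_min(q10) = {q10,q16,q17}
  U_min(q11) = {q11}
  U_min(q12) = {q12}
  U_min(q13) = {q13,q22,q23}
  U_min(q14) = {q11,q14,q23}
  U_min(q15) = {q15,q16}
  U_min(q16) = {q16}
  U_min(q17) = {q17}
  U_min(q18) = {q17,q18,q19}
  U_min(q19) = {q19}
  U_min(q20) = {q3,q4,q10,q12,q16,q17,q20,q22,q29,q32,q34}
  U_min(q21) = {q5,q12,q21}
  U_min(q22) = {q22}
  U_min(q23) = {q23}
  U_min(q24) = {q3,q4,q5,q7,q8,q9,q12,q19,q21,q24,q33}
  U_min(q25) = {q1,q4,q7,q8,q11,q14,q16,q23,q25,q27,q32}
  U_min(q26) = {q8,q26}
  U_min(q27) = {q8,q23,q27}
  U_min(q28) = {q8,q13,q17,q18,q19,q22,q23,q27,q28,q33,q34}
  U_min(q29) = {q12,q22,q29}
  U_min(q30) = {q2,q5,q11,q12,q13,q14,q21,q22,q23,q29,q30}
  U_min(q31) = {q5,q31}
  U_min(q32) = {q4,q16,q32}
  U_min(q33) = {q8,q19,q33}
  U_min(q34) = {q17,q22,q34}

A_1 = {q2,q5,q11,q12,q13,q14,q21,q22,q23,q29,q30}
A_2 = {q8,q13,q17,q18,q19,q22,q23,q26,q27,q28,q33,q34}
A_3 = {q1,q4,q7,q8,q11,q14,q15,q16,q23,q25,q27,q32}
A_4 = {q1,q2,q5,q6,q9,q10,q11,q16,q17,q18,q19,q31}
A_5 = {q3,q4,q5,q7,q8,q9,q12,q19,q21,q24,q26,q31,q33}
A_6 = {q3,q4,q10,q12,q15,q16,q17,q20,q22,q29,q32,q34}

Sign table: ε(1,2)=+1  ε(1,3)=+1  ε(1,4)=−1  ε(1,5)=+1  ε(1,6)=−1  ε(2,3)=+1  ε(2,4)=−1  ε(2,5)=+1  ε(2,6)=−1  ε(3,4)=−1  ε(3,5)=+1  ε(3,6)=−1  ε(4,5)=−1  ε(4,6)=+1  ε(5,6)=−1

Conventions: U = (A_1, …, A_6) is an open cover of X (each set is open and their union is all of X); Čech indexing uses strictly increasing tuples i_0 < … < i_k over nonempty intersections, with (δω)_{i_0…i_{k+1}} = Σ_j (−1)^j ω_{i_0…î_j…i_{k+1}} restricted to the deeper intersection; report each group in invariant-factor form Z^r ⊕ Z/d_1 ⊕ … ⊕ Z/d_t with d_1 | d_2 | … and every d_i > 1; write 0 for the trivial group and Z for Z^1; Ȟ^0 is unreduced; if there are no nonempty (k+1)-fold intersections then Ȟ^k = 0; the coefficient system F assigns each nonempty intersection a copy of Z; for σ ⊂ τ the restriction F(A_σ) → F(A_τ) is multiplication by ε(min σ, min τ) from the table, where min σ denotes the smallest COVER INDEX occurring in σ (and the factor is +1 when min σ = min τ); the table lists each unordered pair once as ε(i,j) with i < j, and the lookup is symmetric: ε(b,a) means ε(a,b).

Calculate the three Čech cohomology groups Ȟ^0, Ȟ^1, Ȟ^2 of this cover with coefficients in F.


nonempty overlaps:
  A12={q13,q22,q23} A13={q11,q14,q23} A14={q2,q5,q11} A15={q5,q12,q21} A16={q12,q22,q29} A23={q8,q23,q27} A24={q17,q18,q19} A25={q8,q19,q26,q33} A26={q17,q22,q34} A34={q1,q11,q16} A35={q4,q7,q8} A36={q4,q15,q16,q32} A45={q5,q9,q19,q31} A46={q10,q16,q17} A56={q3,q4,q12}
  A123={q23} A126={q22} A134={q11} A145={q5} A156={q12} A235={q8} A245={q19} A246={q17} A346={q16} A356={q4}
C dims 6,15,10; δ0: rk 5, SNF 1^5; δ1: rk 10, SNF 1^9·2
degree 0: 6−5−0 = 1 → Ȟ^0 ≅ Z
degree 1: 15−10−5 = 0 → Ȟ^1 ≅ 0
degree 2: 10−0−10 = 0 plus torsion [2] → Ȟ^2 ≅ Z/2

Ȟ^0 = Z, Ȟ^1 = 0, Ȟ^2 = Z/2


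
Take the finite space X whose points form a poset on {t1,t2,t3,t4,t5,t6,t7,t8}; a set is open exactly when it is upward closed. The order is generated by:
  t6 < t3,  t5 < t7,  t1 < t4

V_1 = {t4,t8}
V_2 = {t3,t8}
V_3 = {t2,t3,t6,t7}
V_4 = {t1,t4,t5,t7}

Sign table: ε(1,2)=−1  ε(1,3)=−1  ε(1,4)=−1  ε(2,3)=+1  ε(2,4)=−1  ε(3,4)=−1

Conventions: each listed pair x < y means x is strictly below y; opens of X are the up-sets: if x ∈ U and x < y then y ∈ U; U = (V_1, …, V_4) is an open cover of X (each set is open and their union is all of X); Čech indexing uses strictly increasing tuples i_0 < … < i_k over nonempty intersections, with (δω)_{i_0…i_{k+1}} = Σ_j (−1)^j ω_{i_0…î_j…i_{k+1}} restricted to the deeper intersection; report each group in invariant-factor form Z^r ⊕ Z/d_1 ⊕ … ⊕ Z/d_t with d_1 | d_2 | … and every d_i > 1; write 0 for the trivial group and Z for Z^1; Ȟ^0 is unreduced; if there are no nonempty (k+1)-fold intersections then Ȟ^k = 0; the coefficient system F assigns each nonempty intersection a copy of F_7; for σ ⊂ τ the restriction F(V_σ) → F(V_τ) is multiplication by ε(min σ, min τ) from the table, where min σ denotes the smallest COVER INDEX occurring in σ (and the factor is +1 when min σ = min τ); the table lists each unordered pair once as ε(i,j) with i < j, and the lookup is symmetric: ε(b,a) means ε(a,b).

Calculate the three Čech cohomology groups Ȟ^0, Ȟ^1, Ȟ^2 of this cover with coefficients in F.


nerve of the cover:
  V12={t8} V14={t4} V23={t3} V34={t7}
C dims 4,4; δ0: rk_F7 4
Ȟ^0 = (4 − 4) − 0 = 0, so Ȟ^0 ≅ 0
Ȟ^1 = (4 − 0) − 4 = 0, so Ȟ^1 ≅ 0
Ȟ^2 = (0 − 0) − 0 = 0, so Ȟ^2 ≅ 0

Ȟ^0(U;F) ≅ 0; Ȟ^1(U;F) ≅ 0; Ȟ^2(U;F) ≅ 0


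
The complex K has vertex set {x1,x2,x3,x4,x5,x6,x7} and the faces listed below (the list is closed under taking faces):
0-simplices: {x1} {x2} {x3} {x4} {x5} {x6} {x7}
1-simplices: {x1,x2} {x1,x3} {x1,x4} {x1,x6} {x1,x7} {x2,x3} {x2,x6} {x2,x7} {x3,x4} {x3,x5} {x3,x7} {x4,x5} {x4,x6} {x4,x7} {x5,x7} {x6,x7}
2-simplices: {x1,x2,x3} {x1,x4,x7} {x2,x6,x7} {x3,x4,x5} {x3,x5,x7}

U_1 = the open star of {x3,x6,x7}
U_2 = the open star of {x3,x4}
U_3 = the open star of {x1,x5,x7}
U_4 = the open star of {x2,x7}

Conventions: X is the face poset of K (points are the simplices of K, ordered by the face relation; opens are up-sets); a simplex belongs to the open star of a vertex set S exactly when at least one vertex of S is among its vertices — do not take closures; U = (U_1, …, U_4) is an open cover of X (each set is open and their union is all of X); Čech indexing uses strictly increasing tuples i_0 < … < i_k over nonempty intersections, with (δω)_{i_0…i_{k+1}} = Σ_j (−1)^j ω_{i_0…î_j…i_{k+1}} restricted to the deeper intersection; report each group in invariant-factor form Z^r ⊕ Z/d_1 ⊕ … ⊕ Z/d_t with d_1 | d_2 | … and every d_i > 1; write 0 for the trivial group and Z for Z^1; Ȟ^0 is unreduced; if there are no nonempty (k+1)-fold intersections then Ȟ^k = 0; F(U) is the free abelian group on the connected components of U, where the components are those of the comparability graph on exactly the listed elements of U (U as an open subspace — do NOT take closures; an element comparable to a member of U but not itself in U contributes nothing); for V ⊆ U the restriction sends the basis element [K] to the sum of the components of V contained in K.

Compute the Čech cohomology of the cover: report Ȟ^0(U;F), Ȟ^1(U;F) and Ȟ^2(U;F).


nerve simplices:
  U1={{x3},{x6},{x7},{x1,x3},{x1,x6},{x1,x7},{x2,x3},{x2,x6},{x2,x7},{x3,x4},{x3,x5},{x3,x7},{x4,x6},{x4,x7},{x5,x7},{x6,x7},{x1,x2,x3},{x1,x4,x7},{x2,x6,x7},{x3,x4,x5},{x3,x5,x7}} U2={{x3},{x4},{x1,x3},{x1,x4},{x2,x3},{x3,x4},{x3,x5},{x3,x7},{x4,x5},{x4,x6},{x4,x7},{x1,x2,x3},{x1,x4,x7},{x3,x4,x5},{x3,x5,x7}} U3={{x1},{x5},{x7},{x1,x2},{x1,x3},{x1,x4},{x1,x6},{x1,x7},{x2,x7},{x3,x5},{x3,x7},{x4,x5},{x4,x7},{x5,x7},{x6,x7},{x1,x2,x3},{x1,x4,x7},{x2,x6,x7},{x3,x4,x5},{x3,x5,x7}} U4={{x2},{x7},{x1,x2},{x1,x7},{x2,x3},{x2,x6},{x2,x7},{x3,x7},{x4,x7},{x5,x7},{x6,x7},{x1,x2,x3},{x1,x4,x7},{x2,x6,x7},{x3,x5,x7}}
  U12={{x3},{x1,x3},{x2,x3},{x3,x4},{x3,x5},{x3,x7},{x4,x6},{x4,x7},{x1,x2,x3},{x1,x4,x7},{x3,x4,x5},{x3,x5,x7}} U13={{x7},{x1,x3},{x1,x6},{x1,x7},{x2,x7},{x3,x5},{x3,x7},{x4,x7},{x5,x7},{x6,x7},{x1,x2,x3},{x1,x4,x7},{x2,x6,x7},{x3,x4,x5},{x3,x5,x7}} U14={{x7},{x1,x7},{x2,x3},{x2,x6},{x2,x7},{x3,x7},{x4,x7},{x5,x7},{x6,x7},{x1,x2,x3},{x1,x4,x7},{x2,x6,x7},{x3,x5,x7}} U23={{x1,x3},{x1,x4},{x3,x5},{x3,x7},{x4,x5},{x4,x7},{x1,x2,x3},{x1,x4,x7},{x3,x4,x5},{x3,x5,x7}} U24={{x2,x3},{x3,x7},{x4,x7},{x1,x2,x3},{x1,x4,x7},{x3,x5,x7}} U34={{x7},{x1,x2},{x1,x7},{x2,x7},{x3,x7},{x4,x7},{x5,x7},{x6,x7},{x1,x2,x3},{x1,x4,x7},{x2,x6,x7},{x3,x5,x7}}
  U123={{x1,x3},{x3,x5},{x3,x7},{x4,x7},{x1,x2,x3},{x1,x4,x7},{x3,x4,x5},{x3,x5,x7}} U124={{x2,x3},{x3,x7},{x4,x7},{x1,x2,x3},{x1,x4,x7},{x3,x5,x7}} U134={{x7},{x1,x7},{x2,x7},{x3,x7},{x4,x7},{x5,x7},{x6,x7},{x1,x2,x3},{x1,x4,x7},{x2,x6,x7},{x3,x5,x7}} U234={{x3,x7},{x4,x7},{x1,x2,x3},{x1,x4,x7},{x3,x5,x7}}
  U1234={{x3,x7},{x4,x7},{x1,x2,x3},{x1,x4,x7},{x3,x5,x7}}
components per intersection:
  U1: {{x3},{x6},{x7},{x1,x3},{x1,x6},{x1,x7},{x2,x3},{x2,x6},{x2,x7},{x3,x4},{x3,x5},{x3,x7},{x4,x6},{x4,x7},{x5,x7},{x6,x7},{x1,x2,x3},{x1,x4,x7},{x2,x6,x7},{x3,x4,x5},{x3,x5,x7}}
  U2: {{x3},{x4},{x1,x3},{x1,x4},{x2,x3},{x3,x4},{x3,x5},{x3,x7},{x4,x5},{x4,x6},{x4,x7},{x1,x2,x3},{x1,x4,x7},{x3,x4,x5},{x3,x5,x7}}
  U3: {{x1},{x5},{x7},{x1,x2},{x1,x3},{x1,x4},{x1,x6},{x1,x7},{x2,x7},{x3,x5},{x3,x7},{x4,x5},{x4,x7},{x5,x7},{x6,x7},{x1,x2,x3},{x1,x4,x7},{x2,x6,x7},{x3,x4,x5},{x3,x5,x7}}
  U4: {{x2},{x7},{x1,x2},{x1,x7},{x2,x3},{x2,x6},{x2,x7},{x3,x7},{x4,x7},{x5,x7},{x6,x7},{x1,x2,x3},{x1,x4,x7},{x2,x6,x7},{x3,x5,x7}}
  U12: {{x3},{x1,x3},{x2,x3},{x3,x4},{x3,x5},{x3,x7},{x1,x2,x3},{x3,x4,x5},{x3,x5,x7}} {{x4,x6}} {{x4,x7},{x1,x4,x7}}
  U13: {{x7},{x1,x7},{x2,x7},{x3,x5},{x3,x7},{x4,x7},{x5,x7},{x6,x7},{x1,x4,x7},{x2,x6,x7},{x3,x4,x5},{x3,x5,x7}} {{x1,x3},{x1,x2,x3}} {{x1,x6}}
  U14: {{x7},{x1,x7},{x2,x6},{x2,x7},{x3,x7},{x4,x7},{x5,x7},{x6,x7},{x1,x4,x7},{x2,x6,x7},{x3,x5,x7}} {{x2,x3},{x1,x2,x3}}
  U23: {{x1,x3},{x1,x2,x3}} {{x1,x4},{x4,x7},{x1,x4,x7}} {{x3,x5},{x3,x7},{x4,x5},{x3,x4,x5},{x3,x5,x7}}
  U24: {{x2,x3},{x1,x2,x3}} {{x3,x7},{x3,x5,x7}} {{x4,x7},{x1,x4,x7}}
  U34: {{x7},{x1,x7},{x2,x7},{x3,x7},{x4,x7},{x5,x7},{x6,x7},{x1,x4,x7},{x2,x6,x7},{x3,x5,x7}} {{x1,x2},{x1,x2,x3}}
  U123: {{x1,x3},{x1,x2,x3}} {{x3,x5},{x3,x7},{x3,x4,x5},{x3,x5,x7}} {{x4,x7},{x1,x4,x7}}
  U124: {{x2,x3},{x1,x2,x3}} {{x3,x7},{x3,x5,x7}} {{x4,x7},{x1,x4,x7}}
  U134: {{x7},{x1,x7},{x2,x7},{x3,x7},{x4,x7},{x5,x7},{x6,x7},{x1,x4,x7},{x2,x6,x7},{x3,x5,x7}} {{x1,x2,x3}}
  U234: {{x3,x7},{x3,x5,x7}} {{x4,x7},{x1,x4,x7}} {{x1,x2,x3}}
  U1234: {{x3,x7},{x3,x5,x7}} {{x4,x7},{x1,x4,x7}} {{x1,x2,x3}}
C dims 4,16,11,3; δ0: rk 3, SNF 1^3; δ1: rk 8, SNF 1^8; δ2: rk 3, SNF 1^3
degree 0: 4−3−0 = 1 → Ȟ^0 ≅ Z
degree 1: 16−8−3 = 5 → Ȟ^1 ≅ Z^5
degree 2: 11−3−8 = 0 → Ȟ^2 ≅ 0

Ȟ^0 ≅ Z,  Ȟ^1 ≅ Z^5,  Ȟ^2 ≅ 0


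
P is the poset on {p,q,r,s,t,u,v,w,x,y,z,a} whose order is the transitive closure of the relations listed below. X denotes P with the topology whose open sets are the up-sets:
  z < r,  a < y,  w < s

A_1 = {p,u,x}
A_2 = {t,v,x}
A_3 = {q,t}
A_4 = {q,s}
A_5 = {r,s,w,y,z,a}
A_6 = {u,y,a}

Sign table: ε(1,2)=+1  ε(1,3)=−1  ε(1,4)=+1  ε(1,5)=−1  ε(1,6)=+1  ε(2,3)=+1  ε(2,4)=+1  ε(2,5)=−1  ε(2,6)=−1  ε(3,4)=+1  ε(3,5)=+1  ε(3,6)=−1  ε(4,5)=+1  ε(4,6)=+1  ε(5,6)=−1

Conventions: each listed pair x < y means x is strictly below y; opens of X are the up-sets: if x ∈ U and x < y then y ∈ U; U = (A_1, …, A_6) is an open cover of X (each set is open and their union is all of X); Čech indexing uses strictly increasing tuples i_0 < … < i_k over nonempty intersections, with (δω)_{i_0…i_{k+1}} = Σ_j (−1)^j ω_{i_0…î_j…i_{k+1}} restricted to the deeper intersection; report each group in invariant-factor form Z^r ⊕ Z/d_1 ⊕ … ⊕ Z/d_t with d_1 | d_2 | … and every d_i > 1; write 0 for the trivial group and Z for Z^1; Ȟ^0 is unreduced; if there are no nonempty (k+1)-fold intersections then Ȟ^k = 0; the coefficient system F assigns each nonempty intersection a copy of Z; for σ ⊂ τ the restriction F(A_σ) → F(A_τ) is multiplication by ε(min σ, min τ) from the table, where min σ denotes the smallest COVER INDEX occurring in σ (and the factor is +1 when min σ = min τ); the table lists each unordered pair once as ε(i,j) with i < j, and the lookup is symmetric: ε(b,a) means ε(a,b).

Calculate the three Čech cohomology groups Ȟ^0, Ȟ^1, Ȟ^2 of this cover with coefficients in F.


Ȟ^0(U;F) ≅ 0, Ȟ^1(U;F) ≅ Z/2, Ȟ^2(U;F) ≅ 0

nonempty overlaps:
  A12={x} A16={u} A23={t} A34={q} A45={s} A56={y,a}
C dims 6,6; δ0: rk 6, SNF 1^5·2
degree 0: 6−6−0 = 0 → Ȟ^0 ≅ 0
degree 1: 6−0−6 = 0 plus torsion [2] → Ȟ^1 ≅ Z/2
degree 2: 0−0−0 = 0 → Ȟ^2 ≅ 0


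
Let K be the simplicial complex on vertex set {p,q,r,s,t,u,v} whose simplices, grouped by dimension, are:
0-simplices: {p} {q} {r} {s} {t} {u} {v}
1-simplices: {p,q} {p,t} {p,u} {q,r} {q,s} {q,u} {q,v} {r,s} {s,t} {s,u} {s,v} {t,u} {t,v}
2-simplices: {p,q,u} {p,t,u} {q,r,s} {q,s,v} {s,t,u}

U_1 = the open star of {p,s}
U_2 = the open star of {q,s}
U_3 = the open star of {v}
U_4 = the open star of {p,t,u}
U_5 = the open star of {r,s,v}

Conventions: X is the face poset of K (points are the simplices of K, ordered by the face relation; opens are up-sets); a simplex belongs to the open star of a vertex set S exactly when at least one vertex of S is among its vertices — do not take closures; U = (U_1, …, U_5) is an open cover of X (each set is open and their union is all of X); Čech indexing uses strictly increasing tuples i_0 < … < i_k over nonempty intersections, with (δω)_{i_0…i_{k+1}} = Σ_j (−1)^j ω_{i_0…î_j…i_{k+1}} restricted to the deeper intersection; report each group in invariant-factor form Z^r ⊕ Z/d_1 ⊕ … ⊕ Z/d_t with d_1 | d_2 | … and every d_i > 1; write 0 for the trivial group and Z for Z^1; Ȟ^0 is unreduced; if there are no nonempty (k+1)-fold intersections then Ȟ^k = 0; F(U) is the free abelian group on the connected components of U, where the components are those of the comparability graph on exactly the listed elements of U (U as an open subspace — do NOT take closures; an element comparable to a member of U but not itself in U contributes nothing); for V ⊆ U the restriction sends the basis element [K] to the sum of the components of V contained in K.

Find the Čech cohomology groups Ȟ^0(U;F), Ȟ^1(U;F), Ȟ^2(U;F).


Ȟ^0(U;F) ≅ Z; Ȟ^1(U;F) ≅ Z^2; Ȟ^2(U;F) ≅ 0

intersection data:
  U1={{p},{s},{p,q},{p,t},{p,u},{q,s},{r,s},{s,t},{s,u},{s,v},{p,q,u},{p,t,u},{q,r,s},{q,s,v},{s,t,u}} U2={{q},{s},{p,q},{q,r},{q,s},{q,u},{q,v},{r,s},{s,t},{s,u},{s,v},{p,q,u},{q,r,s},{q,s,v},{s,t,u}} U3={{v},{q,v},{s,v},{t,v},{q,s,v}} U4={{p},{t},{u},{p,q},{p,t},{p,u},{q,u},{s,t},{s,u},{t,u},{t,v},{p,q,u},{p,t,u},{s,t,u}} U5={{r},{s},{v},{q,r},{q,s},{q,v},{r,s},{s,t},{s,u},{s,v},{t,v},{q,r,s},{q,s,v},{s,t,u}}
  U12={{s},{p,q},{q,s},{r,s},{s,t},{s,u},{s,v},{p,q,u},{q,r,s},{q,s,v},{s,t,u}} U13={{s,v},{q,s,v}} U14={{p},{p,q},{p,t},{p,u},{s,t},{s,u},{p,q,u},{p,t,u},{s,t,u}} U15={{s},{q,s},{r,s},{s,t},{s,u},{s,v},{q,r,s},{q,s,v},{s,t,u}} U23={{q,v},{s,v},{q,s,v}} U24={{p,q},{q,u},{s,t},{s,u},{p,q,u},{s,t,u}} U25={{s},{q,r},{q,s},{q,v},{r,s},{s,t},{s,u},{s,v},{q,r,s},{q,s,v},{s,t,u}} U34={{t,v}} U35={{v},{q,v},{s,v},{t,v},{q,s,v}} U45={{s,t},{s,u},{t,v},{s,t,u}}
  U123={{s,v},{q,s,v}} U124={{p,q},{s,t},{s,u},{p,q,u},{s,t,u}} U125={{s},{q,s},{r,s},{s,t},{s,u},{s,v},{q,r,s},{q,s,v},{s,t,u}} U135={{s,v},{q,s,v}} U145={{s,t},{s,u},{s,t,u}} U235={{q,v},{s,v},{q,s,v}} U245={{s,t},{s,u},{s,t,u}} U345={{t,v}}
  U1235={{s,v},{q,s,v}} U1245={{s,t},{s,u},{s,t,u}}
components per intersection:
  U1: {{p},{p,q},{p,t},{p,u},{p,q,u},{p,t,u}} {{s},{q,s},{r,s},{s,t},{s,u},{s,v},{q,r,s},{q,s,v},{s,t,u}}
  U2: {{q},{s},{p,q},{q,r},{q,s},{q,u},{q,v},{r,s},{s,t},{s,u},{s,v},{p,q,u},{q,r,s},{q,s,v},{s,t,u}}
  U3: {{v},{q,v},{s,v},{t,v},{q,s,v}}
  U4: {{p},{t},{u},{p,q},{p,t},{p,u},{q,u},{s,t},{s,u},{t,u},{t,v},{p,q,u},{p,t,u},{s,t,u}}
  U5: {{r},{s},{v},{q,r},{q,s},{q,v},{r,s},{s,t},{s,u},{s,v},{t,v},{q,r,s},{q,s,v},{s,t,u}}
  U12: {{s},{q,s},{r,s},{s,t},{s,u},{s,v},{q,r,s},{q,s,v},{s,t,u}} {{p,q},{p,q,u}}
  U13: {{s,v},{q,s,v}}
  U14: {{p},{p,q},{p,t},{p,u},{p,q,u},{p,t,u}} {{s,t},{s,u},{s,t,u}}
  U15: {{s},{q,s},{r,s},{s,t},{s,u},{s,v},{q,r,s},{q,s,v},{s,t,u}}
  U23: {{q,v},{s,v},{q,s,v}}
  U24: {{p,q},{q,u},{p,q,u}} {{s,t},{s,u},{s,t,u}}
  U25: {{s},{q,r},{q,s},{q,v},{r,s},{s,t},{s,u},{s,v},{q,r,s},{q,s,v},{s,t,u}}
  U34: {{t,v}}
  U35: {{v},{q,v},{s,v},{t,v},{q,s,v}}
  U45: {{s,t},{s,u},{s,t,u}} {{t,v}}
  U123: {{s,v},{q,s,v}}
  U124: {{p,q},{p,q,u}} {{s,t},{s,u},{s,t,u}}
  U125: {{s},{q,s},{r,s},{s,t},{s,u},{s,v},{q,r,s},{q,s,v},{s,t,u}}
  U135: {{s,v},{q,s,v}}
  U145: {{s,t},{s,u},{s,t,u}}
  U235: {{q,v},{s,v},{q,s,v}}
  U245: {{s,t},{s,u},{s,t,u}}
  U345: {{t,v}}
  U1235: {{s,v},{q,s,v}}
  U1245: {{s,t},{s,u},{s,t,u}}
C dims 6,14,9,2; δ0: rk 5, SNF 1^5; δ1: rk 7, SNF 1^7; δ2: rk 2, SNF 1^2
Ȟ^0 = (6 − 5) − 0 = 1, so Ȟ^0 ≅ Z
Ȟ^1 = (14 − 7) − 5 = 2, so Ȟ^1 ≅ Z^2
Ȟ^2 = (9 − 2) − 7 = 0, so Ȟ^2 ≅ 0


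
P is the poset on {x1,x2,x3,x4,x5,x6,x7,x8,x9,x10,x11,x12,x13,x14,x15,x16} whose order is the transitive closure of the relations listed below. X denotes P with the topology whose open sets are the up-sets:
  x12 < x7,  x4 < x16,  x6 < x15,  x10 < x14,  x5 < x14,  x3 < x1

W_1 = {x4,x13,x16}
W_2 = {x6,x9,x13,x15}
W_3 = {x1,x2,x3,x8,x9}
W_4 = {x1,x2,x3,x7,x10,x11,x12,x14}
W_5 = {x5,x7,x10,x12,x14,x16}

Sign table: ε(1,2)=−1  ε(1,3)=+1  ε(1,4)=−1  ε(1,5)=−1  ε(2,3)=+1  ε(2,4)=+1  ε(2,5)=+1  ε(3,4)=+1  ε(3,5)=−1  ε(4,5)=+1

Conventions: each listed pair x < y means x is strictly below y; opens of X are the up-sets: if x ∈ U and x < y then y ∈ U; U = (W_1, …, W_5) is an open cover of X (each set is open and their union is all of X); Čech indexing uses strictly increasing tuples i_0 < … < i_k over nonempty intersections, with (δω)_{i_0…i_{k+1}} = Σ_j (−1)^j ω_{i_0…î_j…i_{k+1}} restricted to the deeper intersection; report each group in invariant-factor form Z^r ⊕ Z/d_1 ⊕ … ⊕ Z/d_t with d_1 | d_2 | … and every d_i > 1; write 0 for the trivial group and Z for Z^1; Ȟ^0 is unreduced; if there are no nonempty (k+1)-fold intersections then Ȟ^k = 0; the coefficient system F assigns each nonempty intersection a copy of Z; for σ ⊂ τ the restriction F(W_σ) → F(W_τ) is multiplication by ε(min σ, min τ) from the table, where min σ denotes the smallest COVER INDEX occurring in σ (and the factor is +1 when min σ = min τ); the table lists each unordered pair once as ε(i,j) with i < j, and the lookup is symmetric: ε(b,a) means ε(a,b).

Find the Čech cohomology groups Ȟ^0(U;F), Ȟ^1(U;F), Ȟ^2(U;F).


Ȟ^0 ≅ Z; Ȟ^1 ≅ Z; Ȟ^2 ≅ 0

cover nerve:
  W12={x13} W15={x16} W23={x9} W34={x1,x2,x3} W45={x7,x10,x12,x14}
C dims 5,5; δ0: rk 4, SNF 1^4
Ȟ^0: (5−4)−0=1 ⇒ Z
Ȟ^1: (5−0)−4=1 ⇒ Z
Ȟ^2: (0−0)−0=0 ⇒ 0


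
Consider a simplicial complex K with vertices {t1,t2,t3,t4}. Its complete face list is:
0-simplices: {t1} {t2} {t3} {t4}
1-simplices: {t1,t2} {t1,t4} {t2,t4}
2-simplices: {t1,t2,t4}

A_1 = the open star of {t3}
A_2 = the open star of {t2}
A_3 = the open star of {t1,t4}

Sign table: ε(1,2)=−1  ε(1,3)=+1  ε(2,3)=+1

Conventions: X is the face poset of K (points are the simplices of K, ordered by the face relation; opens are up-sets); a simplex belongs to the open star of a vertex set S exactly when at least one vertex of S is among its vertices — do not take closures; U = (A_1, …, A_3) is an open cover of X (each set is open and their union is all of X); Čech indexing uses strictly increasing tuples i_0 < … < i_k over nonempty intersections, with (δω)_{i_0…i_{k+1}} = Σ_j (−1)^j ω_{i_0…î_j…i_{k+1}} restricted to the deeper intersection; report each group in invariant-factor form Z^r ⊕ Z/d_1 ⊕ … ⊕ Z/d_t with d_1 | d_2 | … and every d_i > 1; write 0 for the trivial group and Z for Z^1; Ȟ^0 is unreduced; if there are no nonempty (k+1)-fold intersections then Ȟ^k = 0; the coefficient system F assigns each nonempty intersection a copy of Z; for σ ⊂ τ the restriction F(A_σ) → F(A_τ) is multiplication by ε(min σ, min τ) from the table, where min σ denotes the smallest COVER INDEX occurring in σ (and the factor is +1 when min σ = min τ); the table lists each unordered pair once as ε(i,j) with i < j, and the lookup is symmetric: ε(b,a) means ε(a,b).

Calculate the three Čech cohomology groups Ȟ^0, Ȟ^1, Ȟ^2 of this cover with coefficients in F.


Ȟ^0(U;F) ≅ Z^2; Ȟ^1(U;F) ≅ 0; Ȟ^2(U;F) ≅ 0

nerve simplices:
  A1={{t3}} A2={{t2},{t1,t2},{t2,t4},{t1,t2,t4}} A3={{t1},{t4},{t1,t2},{t1,t4},{t2,t4},{t1,t2,t4}}
  A23={{t1,t2},{t2,t4},{t1,t2,t4}}
C dims 3,1; δ0: rk 1, SNF 1^1
degree 0: 3−1−0 = 2 → Ȟ^0 ≅ Z^2
degree 1: 1−0−1 = 0 → Ȟ^1 ≅ 0
degree 2: 0−0−0 = 0 → Ȟ^2 ≅ 0


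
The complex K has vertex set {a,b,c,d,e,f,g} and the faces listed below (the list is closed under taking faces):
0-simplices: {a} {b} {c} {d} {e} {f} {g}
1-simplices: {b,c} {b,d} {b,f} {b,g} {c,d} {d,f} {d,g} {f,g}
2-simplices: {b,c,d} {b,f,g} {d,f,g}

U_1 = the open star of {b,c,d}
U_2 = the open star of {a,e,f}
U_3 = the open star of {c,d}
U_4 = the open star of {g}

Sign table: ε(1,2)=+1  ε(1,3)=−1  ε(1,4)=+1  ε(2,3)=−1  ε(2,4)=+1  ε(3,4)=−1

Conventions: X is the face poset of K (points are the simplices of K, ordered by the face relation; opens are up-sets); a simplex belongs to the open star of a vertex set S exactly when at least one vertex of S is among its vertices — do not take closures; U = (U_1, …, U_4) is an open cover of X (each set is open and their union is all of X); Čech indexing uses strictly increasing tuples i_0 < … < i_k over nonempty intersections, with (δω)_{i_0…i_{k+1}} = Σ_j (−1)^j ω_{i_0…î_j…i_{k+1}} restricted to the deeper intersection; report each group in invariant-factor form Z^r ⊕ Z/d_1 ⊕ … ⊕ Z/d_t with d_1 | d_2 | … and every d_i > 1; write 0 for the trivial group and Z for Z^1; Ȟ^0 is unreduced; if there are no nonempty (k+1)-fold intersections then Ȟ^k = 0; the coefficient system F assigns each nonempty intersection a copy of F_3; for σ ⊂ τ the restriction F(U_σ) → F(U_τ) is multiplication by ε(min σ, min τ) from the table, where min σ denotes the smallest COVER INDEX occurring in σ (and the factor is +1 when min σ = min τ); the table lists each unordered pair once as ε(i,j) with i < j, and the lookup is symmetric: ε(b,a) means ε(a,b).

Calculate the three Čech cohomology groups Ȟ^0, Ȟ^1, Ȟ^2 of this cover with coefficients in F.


Ȟ^0 = Z/3, Ȟ^1 = 0 and Ȟ^2 = 0

nonempty intersections:
  U1={{b},{c},{d},{b,c},{b,d},{b,f},{b,g},{c,d},{d,f},{d,g},{b,c,d},{b,f,g},{d,f,g}} U2={{a},{e},{f},{b,f},{d,f},{f,g},{b,f,g},{d,f,g}} U3={{c},{d},{b,c},{b,d},{c,d},{d,f},{d,g},{b,c,d},{d,f,g}} U4={{g},{b,g},{d,g},{f,g},{b,f,g},{d,f,g}}
  U12={{b,f},{d,f},{b,f,g},{d,f,g}} U13={{c},{d},{b,c},{b,d},{c,d},{d,f},{d,g},{b,c,d},{d,f,g}} U14={{b,g},{d,g},{b,f,g},{d,f,g}} U23={{d,f},{d,f,g}} U24={{f,g},{b,f,g},{d,f,g}} U34={{d,g},{d,f,g}}
  U123={{d,f},{d,f,g}} U124={{b,f,g},{d,f,g}} U134={{d,g},{d,f,g}} U234={{d,f,g}}
  U1234={{d,f,g}}
C dims 4,6,4,1; δ0: rk_F3 3; δ1: rk_F3 3; δ2: rk_F3 1
Ȟ^0: (4−3)−0=1 ⇒ Z/3
Ȟ^1: (6−3)−3=0 ⇒ 0
Ȟ^2: (4−1)−3=0 ⇒ 0


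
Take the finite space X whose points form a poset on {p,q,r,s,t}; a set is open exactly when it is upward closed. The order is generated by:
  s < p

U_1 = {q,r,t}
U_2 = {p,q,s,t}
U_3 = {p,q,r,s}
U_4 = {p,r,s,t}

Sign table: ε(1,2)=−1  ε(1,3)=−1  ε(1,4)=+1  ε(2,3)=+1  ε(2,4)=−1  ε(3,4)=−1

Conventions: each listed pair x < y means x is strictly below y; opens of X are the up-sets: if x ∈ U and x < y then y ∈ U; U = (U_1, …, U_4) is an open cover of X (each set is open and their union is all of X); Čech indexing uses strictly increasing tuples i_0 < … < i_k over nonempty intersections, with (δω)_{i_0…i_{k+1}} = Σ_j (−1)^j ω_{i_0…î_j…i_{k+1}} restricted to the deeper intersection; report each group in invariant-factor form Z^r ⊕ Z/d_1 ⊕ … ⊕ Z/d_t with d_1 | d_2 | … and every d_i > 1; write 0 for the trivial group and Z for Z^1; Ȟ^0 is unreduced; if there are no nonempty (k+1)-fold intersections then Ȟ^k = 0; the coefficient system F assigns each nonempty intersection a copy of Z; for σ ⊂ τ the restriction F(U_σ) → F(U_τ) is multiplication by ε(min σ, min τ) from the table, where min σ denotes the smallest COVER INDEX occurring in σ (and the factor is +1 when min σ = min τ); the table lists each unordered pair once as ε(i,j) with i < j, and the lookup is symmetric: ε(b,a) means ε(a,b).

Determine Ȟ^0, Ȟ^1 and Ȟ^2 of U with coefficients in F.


nonempty intersections:
  U12={q,t} U13={q,r} U14={r,t} U23={p,q,s} U24={p,s,t} U34={p,r,s}
  U123={q} U124={t} U134={r} U234={p,s}
C dims 4,6,4; δ0: rk 3, SNF 1^3; δ1: rk 3, SNF 1^3
Ȟ^0: (4−3)−0=1 ⇒ Z
Ȟ^1: (6−3)−3=0 ⇒ 0
Ȟ^2: (4−0)−3=1 ⇒ Z

Ȟ^0 = Z,  Ȟ^1 = 0,  Ȟ^2 = Z
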